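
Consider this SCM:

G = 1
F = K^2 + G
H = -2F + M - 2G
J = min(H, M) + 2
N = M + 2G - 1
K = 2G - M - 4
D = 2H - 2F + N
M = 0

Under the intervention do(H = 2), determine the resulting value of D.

-5

Intervening sets H = 2 and removes its equation (H = -2F + M - 2G).
K = 2G - M - 4  [with G=1, M=0]  = -2
F = K^2 + G  [with K=-2, G=1]  = 5
N = M + 2G - 1  [with M=0, G=1]  = 1
D = 2H - 2F + N  [with H=2, F=5, N=1]  = -5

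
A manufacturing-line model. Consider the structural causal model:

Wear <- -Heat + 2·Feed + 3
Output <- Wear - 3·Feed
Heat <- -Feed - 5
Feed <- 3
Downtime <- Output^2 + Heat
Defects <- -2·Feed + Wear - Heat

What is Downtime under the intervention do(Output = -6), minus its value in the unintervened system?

-28

The intervention breaks the incoming arrows to Output: Output <- Wear - 3·Feed no longer applies, and Output = -6.
Heat = -Feed - 5  [with Feed=3]  = -8
Downtime = Output^2 + Heat  [with Output=-6, Heat=-8]  = 28
Without intervention: Heat = -Feed - 5  [with Feed=3]  = -8; Wear = -Heat + 2·Feed + 3  [with Heat=-8, Feed=3]  = 17; Output = Wear - 3·Feed  [with Wear=17, Feed=3]  = 8; Downtime = Output^2 + Heat  [with Output=8, Heat=-8]  = 56.
Change = 28 − 56 = -28.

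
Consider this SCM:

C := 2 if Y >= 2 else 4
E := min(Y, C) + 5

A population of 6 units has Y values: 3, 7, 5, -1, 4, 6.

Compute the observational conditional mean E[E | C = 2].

7

Conditioning on C=2 selects the 5 unit(s) with Y ∈ {3, 7, 5, 4, 6}. Their E values: 7, 7, 7, 7, 7. Mean = 7.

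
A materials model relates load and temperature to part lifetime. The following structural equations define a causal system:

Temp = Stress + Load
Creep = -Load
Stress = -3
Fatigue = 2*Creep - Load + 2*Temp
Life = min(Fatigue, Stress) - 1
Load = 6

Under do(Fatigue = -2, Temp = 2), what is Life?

-4

The joint intervention fixes Fatigue = -2, Temp = 2, removing each variable's own equation.
Life = min(Fatigue, Stress) - 1  [with Fatigue=-2, Stress=-3]  = -4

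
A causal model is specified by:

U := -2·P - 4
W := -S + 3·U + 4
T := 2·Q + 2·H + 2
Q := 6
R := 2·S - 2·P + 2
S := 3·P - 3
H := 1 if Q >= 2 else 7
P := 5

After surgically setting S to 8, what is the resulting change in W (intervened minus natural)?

The intervention breaks the incoming arrows to S: S := 3·P - 3 no longer applies, and S = 8.
U = -2·P - 4  [with P=5]  = -14
W = -S + 3·U + 4  [with S=8, U=-14]  = -46
Without intervention: S = 3·P - 3  [with P=5]  = 12; U = -2·P - 4  [with P=5]  = -14; W = -S + 3·U + 4  [with S=12, U=-14]  = -50.
Change = -46 − (-50) = 4.

4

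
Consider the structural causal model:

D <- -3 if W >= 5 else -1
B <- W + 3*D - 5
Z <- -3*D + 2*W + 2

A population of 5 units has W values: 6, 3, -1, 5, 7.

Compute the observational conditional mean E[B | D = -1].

Observing D=-1 restricts to units where D's equation naturally yields -1: W ∈ {3, -1}. In that subpopulation B = -5, -9, mean -7.

-7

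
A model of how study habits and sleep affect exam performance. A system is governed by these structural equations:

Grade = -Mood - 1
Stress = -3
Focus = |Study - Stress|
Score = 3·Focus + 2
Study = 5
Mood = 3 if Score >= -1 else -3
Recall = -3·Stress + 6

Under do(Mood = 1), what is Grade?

Under do(Mood=1), the mechanism Mood = 3 if Score >= -1 else -3 is discarded; Mood is fixed at 1.
Grade = -Mood - 1  [with Mood=1]  = -2

-2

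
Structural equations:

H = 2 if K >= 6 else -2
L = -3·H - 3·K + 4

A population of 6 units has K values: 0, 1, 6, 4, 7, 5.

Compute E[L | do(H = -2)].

Every unit gets H=-2 under the intervention. L values become 10, 7, -8, -2, -11, -5; E[L|do(H=-2)] = -1.5.

-1.5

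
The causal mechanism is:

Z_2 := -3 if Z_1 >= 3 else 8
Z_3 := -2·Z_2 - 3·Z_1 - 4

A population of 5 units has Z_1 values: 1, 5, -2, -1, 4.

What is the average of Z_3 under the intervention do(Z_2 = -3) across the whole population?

-2.2

The intervention sets Z_2=-3 in all 5 units regardless of Z_1. Recomputing Z_3 per unit gives -1, -13, 8, 5, -10; average -2.2.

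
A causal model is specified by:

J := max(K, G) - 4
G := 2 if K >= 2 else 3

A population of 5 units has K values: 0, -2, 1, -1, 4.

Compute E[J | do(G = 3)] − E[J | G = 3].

0.2

Under do(G=3), G's equation is replaced by G=3 for every unit. Per-unit J: -1, -1, -1, -1, 0. Mean = -0.8.
Conditioning on G=3 selects the 4 unit(s) with K ∈ {0, -2, 1, -1}. Their J values: -1, -1, -1, -1. Mean = -1.
Difference = -0.8 − (-1) = 0.2.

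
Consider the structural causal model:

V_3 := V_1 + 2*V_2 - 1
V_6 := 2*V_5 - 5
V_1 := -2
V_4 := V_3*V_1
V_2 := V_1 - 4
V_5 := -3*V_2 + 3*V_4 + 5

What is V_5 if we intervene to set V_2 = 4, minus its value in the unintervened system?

-150

do(V_2=4) replaces the equation V_2 := V_1 - 4 with the constant V_2 = 4.
V_3 = V_1 + 2*V_2 - 1  [with V_1=-2, V_2=4]  = 5
V_4 = V_3*V_1  [with V_3=5, V_1=-2]  = -10
V_5 = -3*V_2 + 3*V_4 + 5  [with V_2=4, V_4=-10]  = -37
Without intervention: V_2 = V_1 - 4  [with V_1=-2]  = -6; V_3 = V_1 + 2*V_2 - 1  [with V_1=-2, V_2=-6]  = -15; V_4 = V_3*V_1  [with V_3=-15, V_1=-2]  = 30; V_5 = -3*V_2 + 3*V_4 + 5  [with V_2=-6, V_4=30]  = 113.
Change = -37 − 113 = -150.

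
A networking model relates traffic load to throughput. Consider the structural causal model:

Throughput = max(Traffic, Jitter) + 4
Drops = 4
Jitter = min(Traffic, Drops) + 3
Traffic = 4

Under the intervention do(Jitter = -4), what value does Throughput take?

The intervention breaks the incoming arrows to Jitter: Jitter = min(Traffic, Drops) + 3 no longer applies, and Jitter = -4.
Throughput = max(Traffic, Jitter) + 4  [with Traffic=4, Jitter=-4]  = 8

8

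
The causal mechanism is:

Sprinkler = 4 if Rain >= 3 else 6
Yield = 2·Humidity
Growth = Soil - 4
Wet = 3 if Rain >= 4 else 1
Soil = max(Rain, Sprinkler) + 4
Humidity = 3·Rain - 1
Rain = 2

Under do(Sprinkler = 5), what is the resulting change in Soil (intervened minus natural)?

-1

The intervention breaks the incoming arrows to Sprinkler: Sprinkler = 4 if Rain >= 3 else 6 no longer applies, and Sprinkler = 5.
Soil = max(Rain, Sprinkler) + 4  [with Rain=2, Sprinkler=5]  = 9
Without intervention: Sprinkler = 4 if Rain >= 3 else 6  [with Rain=2]  = 6; Soil = max(Rain, Sprinkler) + 4  [with Rain=2, Sprinkler=6]  = 10.
Change = 9 − 10 = -1.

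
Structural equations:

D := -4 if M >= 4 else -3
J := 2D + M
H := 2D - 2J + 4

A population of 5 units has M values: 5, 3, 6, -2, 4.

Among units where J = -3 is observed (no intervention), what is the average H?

Conditioning on J=-3 selects the 2 unit(s) with M ∈ {5, 3}. Their H values: 2, 4. Mean = 3.

3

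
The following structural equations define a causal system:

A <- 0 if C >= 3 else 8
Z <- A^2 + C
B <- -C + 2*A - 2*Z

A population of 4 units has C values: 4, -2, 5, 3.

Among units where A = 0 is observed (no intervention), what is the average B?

-12

Conditioning on A=0 selects the 3 unit(s) with C ∈ {4, 5, 3}. Their B values: -12, -15, -9. Mean = -12.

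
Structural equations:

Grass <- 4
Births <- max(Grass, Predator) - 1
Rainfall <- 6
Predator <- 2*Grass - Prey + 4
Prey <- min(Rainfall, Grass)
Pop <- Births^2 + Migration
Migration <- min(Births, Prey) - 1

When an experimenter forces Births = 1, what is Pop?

1

Under do(Births=1), the mechanism Births <- max(Grass, Predator) - 1 is discarded; Births is fixed at 1.
Prey = min(Rainfall, Grass)  [with Rainfall=6, Grass=4]  = 4
Migration = min(Births, Prey) - 1  [with Births=1, Prey=4]  = 0
Pop = Births^2 + Migration  [with Births=1, Migration=0]  = 1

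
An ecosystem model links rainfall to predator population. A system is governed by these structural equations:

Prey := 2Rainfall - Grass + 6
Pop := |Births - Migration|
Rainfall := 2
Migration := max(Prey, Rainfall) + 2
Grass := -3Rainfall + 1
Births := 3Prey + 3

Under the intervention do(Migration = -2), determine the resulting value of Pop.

The intervention breaks the incoming arrows to Migration: Migration := max(Prey, Rainfall) + 2 no longer applies, and Migration = -2.
Grass = -3Rainfall + 1  [with Rainfall=2]  = -5
Prey = 2Rainfall - Grass + 6  [with Rainfall=2, Grass=-5]  = 15
Births = 3Prey + 3  [with Prey=15]  = 48
Pop = |Births - Migration|  [with Births=48, Migration=-2]  = 50

50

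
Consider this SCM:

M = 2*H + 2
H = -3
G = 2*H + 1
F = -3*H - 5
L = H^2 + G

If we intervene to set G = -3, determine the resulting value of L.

do(G=-3) replaces the equation G = 2*H + 1 with the constant G = -3.
L = H^2 + G  [with H=-3, G=-3]  = 6

6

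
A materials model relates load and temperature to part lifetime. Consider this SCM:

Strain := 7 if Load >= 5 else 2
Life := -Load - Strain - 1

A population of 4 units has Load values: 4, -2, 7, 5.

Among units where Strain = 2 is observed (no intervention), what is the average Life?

-4

Observing Strain=2 restricts to units where Strain's equation naturally yields 2: Load ∈ {4, -2}. In that subpopulation Life = -7, -1, mean -4.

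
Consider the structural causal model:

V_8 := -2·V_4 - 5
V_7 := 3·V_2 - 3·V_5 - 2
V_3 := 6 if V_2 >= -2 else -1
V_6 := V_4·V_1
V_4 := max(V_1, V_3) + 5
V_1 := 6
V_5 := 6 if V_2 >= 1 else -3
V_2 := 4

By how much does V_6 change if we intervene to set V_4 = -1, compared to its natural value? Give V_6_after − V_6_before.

Under do(V_4=-1), the mechanism V_4 := max(V_1, V_3) + 5 is discarded; V_4 is fixed at -1.
V_6 = V_4·V_1  [with V_4=-1, V_1=6]  = -6
Without intervention: V_3 = 6 if V_2 >= -2 else -1  [with V_2=4]  = 6; V_4 = max(V_1, V_3) + 5  [with V_1=6, V_3=6]  = 11; V_6 = V_4·V_1  [with V_4=11, V_1=6]  = 66.
Change = -6 − 66 = -72.

-72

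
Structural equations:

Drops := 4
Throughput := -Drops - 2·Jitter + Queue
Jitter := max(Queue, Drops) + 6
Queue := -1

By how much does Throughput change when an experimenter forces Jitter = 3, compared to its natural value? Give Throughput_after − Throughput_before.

14

The intervention breaks the incoming arrows to Jitter: Jitter := max(Queue, Drops) + 6 no longer applies, and Jitter = 3.
Throughput = -Drops - 2·Jitter + Queue  [with Drops=4, Jitter=3, Queue=-1]  = -11
Without intervention: Jitter = max(Queue, Drops) + 6  [with Queue=-1, Drops=4]  = 10; Throughput = -Drops - 2·Jitter + Queue  [with Drops=4, Jitter=10, Queue=-1]  = -25.
Change = -11 − (-25) = 14.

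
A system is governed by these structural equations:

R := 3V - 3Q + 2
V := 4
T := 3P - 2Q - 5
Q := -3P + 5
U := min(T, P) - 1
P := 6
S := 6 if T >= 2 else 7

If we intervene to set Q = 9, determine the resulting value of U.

do(Q=9) replaces the equation Q := -3P + 5 with the constant Q = 9.
T = 3P - 2Q - 5  [with P=6, Q=9]  = -5
U = min(T, P) - 1  [with T=-5, P=6]  = -6

-6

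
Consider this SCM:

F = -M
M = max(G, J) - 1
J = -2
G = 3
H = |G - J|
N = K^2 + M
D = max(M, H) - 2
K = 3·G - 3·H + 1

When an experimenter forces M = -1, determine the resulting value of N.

24

Under do(M=-1), the mechanism M = max(G, J) - 1 is discarded; M is fixed at -1.
H = |G - J|  [with G=3, J=-2]  = 5
K = 3·G - 3·H + 1  [with G=3, H=5]  = -5
N = K^2 + M  [with K=-5, M=-1]  = 24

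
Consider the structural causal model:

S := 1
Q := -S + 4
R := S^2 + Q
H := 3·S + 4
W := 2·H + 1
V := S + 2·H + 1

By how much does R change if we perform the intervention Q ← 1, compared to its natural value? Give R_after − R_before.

The intervention breaks the incoming arrows to Q: Q := -S + 4 no longer applies, and Q = 1.
R = S^2 + Q  [with S=1, Q=1]  = 2
Without intervention: Q = -S + 4  [with S=1]  = 3; R = S^2 + Q  [with S=1, Q=3]  = 4.
Change = 2 − 4 = -2.

-2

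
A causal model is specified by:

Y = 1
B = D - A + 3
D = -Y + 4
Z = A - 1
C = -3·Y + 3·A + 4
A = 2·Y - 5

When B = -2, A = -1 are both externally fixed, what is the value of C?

-2

Under do(B = -2, A = -1), each intervened variable's structural equation is replaced by its fixed value.
C = -3·Y + 3·A + 4  [with Y=1, A=-1]  = -2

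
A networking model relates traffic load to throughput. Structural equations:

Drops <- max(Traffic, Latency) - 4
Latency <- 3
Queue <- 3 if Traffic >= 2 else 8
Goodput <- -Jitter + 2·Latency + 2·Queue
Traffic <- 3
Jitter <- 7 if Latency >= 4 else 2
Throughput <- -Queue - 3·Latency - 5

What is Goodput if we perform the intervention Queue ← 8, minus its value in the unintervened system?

The intervention breaks the incoming arrows to Queue: Queue <- 3 if Traffic >= 2 else 8 no longer applies, and Queue = 8.
Jitter = 7 if Latency >= 4 else 2  [with Latency=3]  = 2
Goodput = -Jitter + 2·Latency + 2·Queue  [with Jitter=2, Latency=3, Queue=8]  = 20
Without intervention: Queue = 3 if Traffic >= 2 else 8  [with Traffic=3]  = 3; Jitter = 7 if Latency >= 4 else 2  [with Latency=3]  = 2; Goodput = -Jitter + 2·Latency + 2·Queue  [with Jitter=2, Latency=3, Queue=3]  = 10.
Change = 20 − 10 = 10.

10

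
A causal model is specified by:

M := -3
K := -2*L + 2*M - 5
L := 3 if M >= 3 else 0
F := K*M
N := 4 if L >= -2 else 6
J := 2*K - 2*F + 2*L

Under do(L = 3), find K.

The intervention breaks the incoming arrows to L: L := 3 if M >= 3 else 0 no longer applies, and L = 3.
K = -2*L + 2*M - 5  [with L=3, M=-3]  = -17

-17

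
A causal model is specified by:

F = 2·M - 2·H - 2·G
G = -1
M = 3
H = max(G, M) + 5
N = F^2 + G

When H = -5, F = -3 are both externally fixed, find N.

Setting H = -5, F = -3 by intervention discards those variables' equations.
N = F^2 + G  [with F=-3, G=-1]  = 8

8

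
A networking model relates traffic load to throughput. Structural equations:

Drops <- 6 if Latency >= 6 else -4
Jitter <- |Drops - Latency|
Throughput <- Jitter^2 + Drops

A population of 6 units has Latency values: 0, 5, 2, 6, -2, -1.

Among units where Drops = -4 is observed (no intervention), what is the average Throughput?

25.2

Observing Drops=-4 restricts to units where Drops's equation naturally yields -4: Latency ∈ {0, 5, 2, -2, -1}. In that subpopulation Throughput = 12, 77, 32, 0, 5, mean 25.2.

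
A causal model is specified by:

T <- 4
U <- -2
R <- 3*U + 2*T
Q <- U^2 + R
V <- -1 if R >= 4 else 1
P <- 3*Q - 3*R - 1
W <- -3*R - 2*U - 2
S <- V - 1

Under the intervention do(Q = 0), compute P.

-7

Under do(Q=0), the mechanism Q <- U^2 + R is discarded; Q is fixed at 0.
R = 3*U + 2*T  [with U=-2, T=4]  = 2
P = 3*Q - 3*R - 1  [with Q=0, R=2]  = -7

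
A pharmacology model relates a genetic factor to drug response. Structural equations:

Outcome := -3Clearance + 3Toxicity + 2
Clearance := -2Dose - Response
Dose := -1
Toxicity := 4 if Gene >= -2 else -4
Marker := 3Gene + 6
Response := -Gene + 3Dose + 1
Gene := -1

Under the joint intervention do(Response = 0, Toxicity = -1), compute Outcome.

Under do(Response = 0, Toxicity = -1), each intervened variable's structural equation is replaced by its fixed value.
Clearance = -2Dose - Response  [with Dose=-1, Response=0]  = 2
Outcome = -3Clearance + 3Toxicity + 2  [with Clearance=2, Toxicity=-1]  = -7

-7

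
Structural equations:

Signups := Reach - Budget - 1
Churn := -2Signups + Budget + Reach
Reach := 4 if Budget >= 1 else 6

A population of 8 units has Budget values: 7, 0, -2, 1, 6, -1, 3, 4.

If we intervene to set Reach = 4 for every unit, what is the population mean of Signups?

0.75

Under do(Reach=4), Reach's equation is replaced by Reach=4 for every unit. Per-unit Signups: -4, 3, 5, 2, -3, 4, 0, -1. Mean = 0.75.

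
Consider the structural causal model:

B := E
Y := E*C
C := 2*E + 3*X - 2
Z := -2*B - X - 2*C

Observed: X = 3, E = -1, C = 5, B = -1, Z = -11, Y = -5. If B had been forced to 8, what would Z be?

Intervening sets B = 8 and removes its equation (B := E).
C = 2*E + 3*X - 2  [with E=-1, X=3]  = 5
Z = -2*B - X - 2*C  [with B=8, X=3, C=5]  = -29

-29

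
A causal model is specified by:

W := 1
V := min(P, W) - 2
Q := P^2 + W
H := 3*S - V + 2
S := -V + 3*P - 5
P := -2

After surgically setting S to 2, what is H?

12

The intervention breaks the incoming arrows to S: S := -V + 3*P - 5 no longer applies, and S = 2.
V = min(P, W) - 2  [with P=-2, W=1]  = -4
H = 3*S - V + 2  [with S=2, V=-4]  = 12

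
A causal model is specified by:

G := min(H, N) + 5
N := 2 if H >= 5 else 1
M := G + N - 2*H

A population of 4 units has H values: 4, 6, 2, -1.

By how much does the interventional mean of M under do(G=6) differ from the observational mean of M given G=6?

Under do(G=6), G's equation is replaced by G=6 for every unit. Per-unit M: -1, -4, 3, 9. Mean = 1.75.
E[M|G=6] averages over only the 2 units with G=6 (H = 4, 2): M = -1, 3, mean 1.
Difference = 1.75 − 1 = 0.75.

0.75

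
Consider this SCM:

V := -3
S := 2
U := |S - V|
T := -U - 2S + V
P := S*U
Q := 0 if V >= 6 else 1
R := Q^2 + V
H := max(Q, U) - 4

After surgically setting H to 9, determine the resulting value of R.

Intervening sets H = 9 and removes its equation (H := max(Q, U) - 4).
Since R is not a descendant of the intervened variable, it is unaffected.
Q = 0 if V >= 6 else 1  [with V=-3]  = 1
R = Q^2 + V  [with Q=1, V=-3]  = -2

-2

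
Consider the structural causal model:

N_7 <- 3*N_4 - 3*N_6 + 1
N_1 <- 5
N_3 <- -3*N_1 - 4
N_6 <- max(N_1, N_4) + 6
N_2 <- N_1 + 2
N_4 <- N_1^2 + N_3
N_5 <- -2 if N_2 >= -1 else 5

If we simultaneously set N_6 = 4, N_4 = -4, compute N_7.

-23

Under do(N_6 = 4, N_4 = -4), each intervened variable's structural equation is replaced by its fixed value.
N_7 = 3*N_4 - 3*N_6 + 1  [with N_4=-4, N_6=4]  = -23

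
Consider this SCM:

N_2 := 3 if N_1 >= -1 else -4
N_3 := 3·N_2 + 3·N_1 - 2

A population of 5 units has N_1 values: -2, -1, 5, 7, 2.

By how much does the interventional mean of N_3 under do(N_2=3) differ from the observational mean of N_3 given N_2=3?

do(N_2=3) breaks N_2's dependence on N_1. With N_2=3 fixed, N_3 across the units is 1, 4, 22, 28, 13, mean 13.6.
Conditioning on N_2=3 selects the 4 unit(s) with N_1 ∈ {-1, 5, 7, 2}. Their N_3 values: 4, 22, 28, 13. Mean = 16.75.
Difference = 13.6 − 16.75 = -3.15.

-3.15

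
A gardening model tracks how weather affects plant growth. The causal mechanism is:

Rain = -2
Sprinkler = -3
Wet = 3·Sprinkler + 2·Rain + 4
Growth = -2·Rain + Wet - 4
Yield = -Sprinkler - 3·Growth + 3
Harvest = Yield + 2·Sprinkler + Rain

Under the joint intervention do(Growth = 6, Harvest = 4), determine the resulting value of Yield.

-12

Setting Growth = 6, Harvest = 4 by intervention discards those variables' equations.
Yield = -Sprinkler - 3·Growth + 3  [with Sprinkler=-3, Growth=6]  = -12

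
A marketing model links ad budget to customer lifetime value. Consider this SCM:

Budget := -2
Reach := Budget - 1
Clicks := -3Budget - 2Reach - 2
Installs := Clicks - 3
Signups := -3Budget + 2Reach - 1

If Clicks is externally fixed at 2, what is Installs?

The intervention breaks the incoming arrows to Clicks: Clicks := -3Budget - 2Reach - 2 no longer applies, and Clicks = 2.
Installs = Clicks - 3  [with Clicks=2]  = -1

-1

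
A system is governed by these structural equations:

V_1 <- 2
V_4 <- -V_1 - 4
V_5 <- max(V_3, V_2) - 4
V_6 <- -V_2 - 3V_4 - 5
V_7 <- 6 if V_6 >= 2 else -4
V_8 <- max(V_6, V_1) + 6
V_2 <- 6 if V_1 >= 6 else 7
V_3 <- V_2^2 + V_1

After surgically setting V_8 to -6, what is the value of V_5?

do(V_8=-6) replaces the equation V_8 <- max(V_6, V_1) + 6 with the constant V_8 = -6.
V_5 is not downstream of the intervention, so its value is determined by the original equations.
V_2 = 6 if V_1 >= 6 else 7  [with V_1=2]  = 7
V_3 = V_2^2 + V_1  [with V_2=7, V_1=2]  = 51
V_5 = max(V_3, V_2) - 4  [with V_3=51, V_2=7]  = 47

47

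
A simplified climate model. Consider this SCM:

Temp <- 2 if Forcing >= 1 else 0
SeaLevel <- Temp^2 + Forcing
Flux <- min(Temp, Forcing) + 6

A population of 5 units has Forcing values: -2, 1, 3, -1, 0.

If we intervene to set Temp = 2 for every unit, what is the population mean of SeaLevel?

4.2

Under do(Temp=2), Temp's equation is replaced by Temp=2 for every unit. Per-unit SeaLevel: 2, 5, 7, 3, 4. Mean = 4.2.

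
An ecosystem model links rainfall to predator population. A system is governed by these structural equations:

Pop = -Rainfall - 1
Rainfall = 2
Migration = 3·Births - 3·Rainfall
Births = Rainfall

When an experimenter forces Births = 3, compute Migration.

The intervention breaks the incoming arrows to Births: Births = Rainfall no longer applies, and Births = 3.
Migration = 3·Births - 3·Rainfall  [with Births=3, Rainfall=2]  = 3

3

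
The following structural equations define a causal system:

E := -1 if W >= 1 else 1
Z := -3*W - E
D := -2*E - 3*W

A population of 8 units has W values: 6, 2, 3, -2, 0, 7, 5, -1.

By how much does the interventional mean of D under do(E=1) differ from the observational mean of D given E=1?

-10.5

Under do(E=1), E's equation is replaced by E=1 for every unit. Per-unit D: -20, -8, -11, 4, -2, -23, -17, 1. Mean = -9.5.
Conditioning on E=1 selects the 3 unit(s) with W ∈ {-2, 0, -1}. Their D values: 4, -2, 1. Mean = 1.
Difference = -9.5 − 1 = -10.5.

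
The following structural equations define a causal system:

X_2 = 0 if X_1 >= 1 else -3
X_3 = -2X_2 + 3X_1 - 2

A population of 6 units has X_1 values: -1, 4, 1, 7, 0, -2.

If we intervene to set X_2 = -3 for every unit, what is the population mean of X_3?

8.5

do(X_2=-3) breaks X_2's dependence on X_1. With X_2=-3 fixed, X_3 across the units is 1, 16, 7, 25, 4, -2, mean 8.5.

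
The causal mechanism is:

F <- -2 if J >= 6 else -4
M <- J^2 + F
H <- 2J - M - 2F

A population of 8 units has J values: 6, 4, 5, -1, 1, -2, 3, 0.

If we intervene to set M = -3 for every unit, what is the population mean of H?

14.5

Under do(M=-3), M's equation is replaced by M=-3 for every unit. Per-unit H: 19, 19, 21, 9, 13, 7, 17, 11. Mean = 14.5.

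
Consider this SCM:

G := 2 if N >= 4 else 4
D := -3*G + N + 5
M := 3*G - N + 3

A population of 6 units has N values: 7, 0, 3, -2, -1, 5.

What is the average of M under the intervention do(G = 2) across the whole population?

The intervention sets G=2 in all 6 units regardless of N. Recomputing M per unit gives 2, 9, 6, 11, 10, 4; average 7.

7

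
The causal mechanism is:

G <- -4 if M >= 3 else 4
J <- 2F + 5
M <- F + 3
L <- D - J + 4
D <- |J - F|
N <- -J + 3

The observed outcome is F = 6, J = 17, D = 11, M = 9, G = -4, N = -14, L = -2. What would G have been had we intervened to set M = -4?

4

Intervening sets M = -4 and removes its equation (M <- F + 3).
G = -4 if M >= 3 else 4  [with M=-4]  = 4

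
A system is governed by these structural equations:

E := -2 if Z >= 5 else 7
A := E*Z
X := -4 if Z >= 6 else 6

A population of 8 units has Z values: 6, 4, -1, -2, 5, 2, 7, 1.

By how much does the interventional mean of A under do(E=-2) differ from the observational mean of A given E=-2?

6.5

do(E=-2) breaks E's dependence on Z. With E=-2 fixed, A across the units is -12, -8, 2, 4, -10, -4, -14, -2, mean -5.5.
E[A|E=-2] averages over only the 3 units with E=-2 (Z = 6, 5, 7): A = -12, -10, -14, mean -12.
Difference = -5.5 − (-12) = 6.5.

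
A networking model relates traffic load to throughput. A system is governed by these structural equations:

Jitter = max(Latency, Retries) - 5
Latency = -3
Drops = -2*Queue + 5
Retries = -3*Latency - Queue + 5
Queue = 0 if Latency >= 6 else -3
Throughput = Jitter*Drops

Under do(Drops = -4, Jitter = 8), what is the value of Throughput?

-32

Setting Drops = -4, Jitter = 8 by intervention discards those variables' equations.
Throughput = Jitter*Drops  [with Jitter=8, Drops=-4]  = -32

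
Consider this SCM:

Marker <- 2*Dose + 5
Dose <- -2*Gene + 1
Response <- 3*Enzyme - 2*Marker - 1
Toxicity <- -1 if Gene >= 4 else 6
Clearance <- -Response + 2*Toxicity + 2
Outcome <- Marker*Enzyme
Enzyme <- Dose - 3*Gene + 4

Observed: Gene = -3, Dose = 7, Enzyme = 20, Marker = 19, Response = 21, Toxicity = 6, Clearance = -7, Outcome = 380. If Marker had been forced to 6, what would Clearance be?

-33

The intervention breaks the incoming arrows to Marker: Marker <- 2*Dose + 5 no longer applies, and Marker = 6.
Dose = -2*Gene + 1  [with Gene=-3]  = 7
Enzyme = Dose - 3*Gene + 4  [with Dose=7, Gene=-3]  = 20
Response = 3*Enzyme - 2*Marker - 1  [with Enzyme=20, Marker=6]  = 47
Toxicity = -1 if Gene >= 4 else 6  [with Gene=-3]  = 6
Clearance = -Response + 2*Toxicity + 2  [with Response=47, Toxicity=6]  = -33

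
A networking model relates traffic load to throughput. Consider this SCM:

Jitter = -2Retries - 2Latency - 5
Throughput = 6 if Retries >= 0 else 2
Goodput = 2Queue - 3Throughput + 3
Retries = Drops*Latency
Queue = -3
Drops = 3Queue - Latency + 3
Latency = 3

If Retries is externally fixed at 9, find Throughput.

Under do(Retries=9), the mechanism Retries = Drops*Latency is discarded; Retries is fixed at 9.
Throughput = 6 if Retries >= 0 else 2  [with Retries=9]  = 6

6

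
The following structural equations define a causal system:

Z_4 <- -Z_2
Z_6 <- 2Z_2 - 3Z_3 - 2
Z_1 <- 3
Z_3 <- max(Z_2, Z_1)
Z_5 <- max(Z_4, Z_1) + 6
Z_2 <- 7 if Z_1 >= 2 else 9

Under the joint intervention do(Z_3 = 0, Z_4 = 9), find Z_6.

12

Setting Z_3 = 0, Z_4 = 9 by intervention discards those variables' equations.
Z_2 = 7 if Z_1 >= 2 else 9  [with Z_1=3]  = 7
Z_6 = 2Z_2 - 3Z_3 - 2  [with Z_2=7, Z_3=0]  = 12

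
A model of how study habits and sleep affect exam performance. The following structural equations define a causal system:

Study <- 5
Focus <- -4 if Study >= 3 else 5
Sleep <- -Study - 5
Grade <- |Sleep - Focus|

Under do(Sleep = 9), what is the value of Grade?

13

Under do(Sleep=9), the mechanism Sleep <- -Study - 5 is discarded; Sleep is fixed at 9.
Focus = -4 if Study >= 3 else 5  [with Study=5]  = -4
Grade = |Sleep - Focus|  [with Sleep=9, Focus=-4]  = 13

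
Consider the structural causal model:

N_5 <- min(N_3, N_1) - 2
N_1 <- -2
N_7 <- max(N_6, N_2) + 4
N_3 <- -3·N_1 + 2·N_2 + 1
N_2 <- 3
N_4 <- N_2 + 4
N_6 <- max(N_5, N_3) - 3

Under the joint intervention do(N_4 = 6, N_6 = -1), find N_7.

Setting N_4 = 6, N_6 = -1 by intervention discards those variables' equations.
N_7 = max(N_6, N_2) + 4  [with N_6=-1, N_2=3]  = 7

7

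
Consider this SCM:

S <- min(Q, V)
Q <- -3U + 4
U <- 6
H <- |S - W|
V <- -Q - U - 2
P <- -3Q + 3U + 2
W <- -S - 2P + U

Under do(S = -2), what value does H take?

Under do(S=-2), the mechanism S <- min(Q, V) is discarded; S is fixed at -2.
Q = -3U + 4  [with U=6]  = -14
P = -3Q + 3U + 2  [with Q=-14, U=6]  = 62
W = -S - 2P + U  [with S=-2, P=62, U=6]  = -116
H = |S - W|  [with S=-2, W=-116]  = 114

114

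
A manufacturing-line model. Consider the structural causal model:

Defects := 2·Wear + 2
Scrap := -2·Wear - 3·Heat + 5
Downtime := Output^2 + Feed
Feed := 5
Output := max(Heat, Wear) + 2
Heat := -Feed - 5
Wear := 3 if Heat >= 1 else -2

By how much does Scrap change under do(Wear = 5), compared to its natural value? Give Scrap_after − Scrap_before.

-14

do(Wear=5) replaces the equation Wear := 3 if Heat >= 1 else -2 with the constant Wear = 5.
Heat = -Feed - 5  [with Feed=5]  = -10
Scrap = -2·Wear - 3·Heat + 5  [with Wear=5, Heat=-10]  = 25
Without intervention: Heat = -Feed - 5  [with Feed=5]  = -10; Wear = 3 if Heat >= 1 else -2  [with Heat=-10]  = -2; Scrap = -2·Wear - 3·Heat + 5  [with Wear=-2, Heat=-10]  = 39.
Change = 25 − 39 = -14.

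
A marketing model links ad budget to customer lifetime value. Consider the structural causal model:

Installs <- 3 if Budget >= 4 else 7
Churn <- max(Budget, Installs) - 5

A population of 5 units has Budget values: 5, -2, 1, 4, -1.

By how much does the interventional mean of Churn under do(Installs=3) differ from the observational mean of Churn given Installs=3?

-0.9

Under do(Installs=3), Installs's equation is replaced by Installs=3 for every unit. Per-unit Churn: 0, -2, -2, -1, -2. Mean = -1.4.
Observing Installs=3 restricts to units where Installs's equation naturally yields 3: Budget ∈ {5, 4}. In that subpopulation Churn = 0, -1, mean -0.5.
Difference = -1.4 − (-0.5) = -0.9.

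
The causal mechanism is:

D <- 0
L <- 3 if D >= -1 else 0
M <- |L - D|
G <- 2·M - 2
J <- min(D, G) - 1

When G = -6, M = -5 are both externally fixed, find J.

-7

The joint intervention fixes G = -6, M = -5, removing each variable's own equation.
J = min(D, G) - 1  [with D=0, G=-6]  = -7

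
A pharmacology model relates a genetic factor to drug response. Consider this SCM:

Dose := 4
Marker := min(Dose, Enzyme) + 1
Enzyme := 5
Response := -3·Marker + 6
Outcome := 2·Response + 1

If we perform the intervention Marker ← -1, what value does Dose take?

Under do(Marker=-1), the mechanism Marker := min(Dose, Enzyme) + 1 is discarded; Marker is fixed at -1.
Dose is not downstream of the intervention, so its value is determined by the original equations.

4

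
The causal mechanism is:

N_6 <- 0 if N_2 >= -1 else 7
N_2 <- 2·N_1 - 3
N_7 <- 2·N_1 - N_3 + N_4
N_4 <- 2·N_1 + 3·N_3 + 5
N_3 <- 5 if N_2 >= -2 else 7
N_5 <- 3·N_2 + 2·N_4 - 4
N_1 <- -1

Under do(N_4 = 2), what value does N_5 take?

-15

Intervening sets N_4 = 2 and removes its equation (N_4 <- 2·N_1 + 3·N_3 + 5).
N_2 = 2·N_1 - 3  [with N_1=-1]  = -5
N_5 = 3·N_2 + 2·N_4 - 4  [with N_2=-5, N_4=2]  = -15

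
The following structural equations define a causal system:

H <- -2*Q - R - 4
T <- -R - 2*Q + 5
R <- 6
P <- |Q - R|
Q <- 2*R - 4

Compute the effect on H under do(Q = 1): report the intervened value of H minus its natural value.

14

Under do(Q=1), the mechanism Q <- 2*R - 4 is discarded; Q is fixed at 1.
H = -2*Q - R - 4  [with Q=1, R=6]  = -12
Without intervention: Q = 2*R - 4  [with R=6]  = 8; H = -2*Q - R - 4  [with Q=8, R=6]  = -26.
Change = -12 − (-26) = 14.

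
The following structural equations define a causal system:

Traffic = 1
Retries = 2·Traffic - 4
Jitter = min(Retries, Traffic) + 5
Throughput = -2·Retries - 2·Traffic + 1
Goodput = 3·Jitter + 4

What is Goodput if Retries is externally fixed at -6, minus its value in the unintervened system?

do(Retries=-6) replaces the equation Retries = 2·Traffic - 4 with the constant Retries = -6.
Jitter = min(Retries, Traffic) + 5  [with Retries=-6, Traffic=1]  = -1
Goodput = 3·Jitter + 4  [with Jitter=-1]  = 1
Without intervention: Retries = 2·Traffic - 4  [with Traffic=1]  = -2; Jitter = min(Retries, Traffic) + 5  [with Retries=-2, Traffic=1]  = 3; Goodput = 3·Jitter + 4  [with Jitter=3]  = 13.
Change = 1 − 13 = -12.

-12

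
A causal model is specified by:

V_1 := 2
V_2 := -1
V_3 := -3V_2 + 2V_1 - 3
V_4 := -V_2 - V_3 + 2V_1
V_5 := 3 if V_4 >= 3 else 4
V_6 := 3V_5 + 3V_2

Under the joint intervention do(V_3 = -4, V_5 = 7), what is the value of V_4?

The joint intervention fixes V_3 = -4, V_5 = 7, removing each variable's own equation.
V_4 = -V_2 - V_3 + 2V_1  [with V_2=-1, V_3=-4, V_1=2]  = 9

9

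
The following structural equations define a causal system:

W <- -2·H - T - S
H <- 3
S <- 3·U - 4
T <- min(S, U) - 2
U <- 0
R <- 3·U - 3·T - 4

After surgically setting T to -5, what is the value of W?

Intervening sets T = -5 and removes its equation (T <- min(S, U) - 2).
S = 3·U - 4  [with U=0]  = -4
W = -2·H - T - S  [with H=3, T=-5, S=-4]  = 3

3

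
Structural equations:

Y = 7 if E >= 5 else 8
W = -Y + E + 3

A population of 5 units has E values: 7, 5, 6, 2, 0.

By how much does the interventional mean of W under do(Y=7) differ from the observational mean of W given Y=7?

The intervention sets Y=7 in all 5 units regardless of E. Recomputing W per unit gives 3, 1, 2, -2, -4; average 0.
Observing Y=7 restricts to units where Y's equation naturally yields 7: E ∈ {7, 5, 6}. In that subpopulation W = 3, 1, 2, mean 2.
Difference = 0 − 2 = -2.

-2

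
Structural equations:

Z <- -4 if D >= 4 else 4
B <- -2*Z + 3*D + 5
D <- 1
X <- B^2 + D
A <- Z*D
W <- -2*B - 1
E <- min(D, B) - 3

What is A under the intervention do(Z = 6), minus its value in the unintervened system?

2

Under do(Z=6), the mechanism Z <- -4 if D >= 4 else 4 is discarded; Z is fixed at 6.
A = Z*D  [with Z=6, D=1]  = 6
Without intervention: Z = -4 if D >= 4 else 4  [with D=1]  = 4; A = Z*D  [with Z=4, D=1]  = 4.
Change = 6 − 4 = 2.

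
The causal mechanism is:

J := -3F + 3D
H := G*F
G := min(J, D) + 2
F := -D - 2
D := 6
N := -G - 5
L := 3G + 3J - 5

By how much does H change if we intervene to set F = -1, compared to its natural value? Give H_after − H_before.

do(F=-1) replaces the equation F := -D - 2 with the constant F = -1.
J = -3F + 3D  [with F=-1, D=6]  = 21
G = min(J, D) + 2  [with J=21, D=6]  = 8
H = G*F  [with G=8, F=-1]  = -8
Without intervention: F = -D - 2  [with D=6]  = -8; J = -3F + 3D  [with F=-8, D=6]  = 42; G = min(J, D) + 2  [with J=42, D=6]  = 8; H = G*F  [with G=8, F=-8]  = -64.
Change = -8 − (-64) = 56.

56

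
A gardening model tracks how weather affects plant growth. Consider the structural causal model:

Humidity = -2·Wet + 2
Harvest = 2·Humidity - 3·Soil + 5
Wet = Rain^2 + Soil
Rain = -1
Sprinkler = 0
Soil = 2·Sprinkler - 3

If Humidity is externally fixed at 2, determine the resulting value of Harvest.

The intervention breaks the incoming arrows to Humidity: Humidity = -2·Wet + 2 no longer applies, and Humidity = 2.
Soil = 2·Sprinkler - 3  [with Sprinkler=0]  = -3
Harvest = 2·Humidity - 3·Soil + 5  [with Humidity=2, Soil=-3]  = 18

18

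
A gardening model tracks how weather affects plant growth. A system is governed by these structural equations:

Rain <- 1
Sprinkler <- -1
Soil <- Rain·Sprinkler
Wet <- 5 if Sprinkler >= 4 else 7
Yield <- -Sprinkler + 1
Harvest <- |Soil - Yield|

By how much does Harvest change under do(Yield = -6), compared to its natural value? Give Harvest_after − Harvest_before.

The intervention breaks the incoming arrows to Yield: Yield <- -Sprinkler + 1 no longer applies, and Yield = -6.
Soil = Rain·Sprinkler  [with Rain=1, Sprinkler=-1]  = -1
Harvest = |Soil - Yield|  [with Soil=-1, Yield=-6]  = 5
Without intervention: Soil = Rain·Sprinkler  [with Rain=1, Sprinkler=-1]  = -1; Yield = -Sprinkler + 1  [with Sprinkler=-1]  = 2; Harvest = |Soil - Yield|  [with Soil=-1, Yield=2]  = 3.
Change = 5 − 3 = 2.

2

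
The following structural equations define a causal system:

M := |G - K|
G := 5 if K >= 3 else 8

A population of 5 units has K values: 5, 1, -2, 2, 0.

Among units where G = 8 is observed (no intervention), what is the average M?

7.75

Observing G=8 restricts to units where G's equation naturally yields 8: K ∈ {1, -2, 2, 0}. In that subpopulation M = 7, 10, 6, 8, mean 7.75.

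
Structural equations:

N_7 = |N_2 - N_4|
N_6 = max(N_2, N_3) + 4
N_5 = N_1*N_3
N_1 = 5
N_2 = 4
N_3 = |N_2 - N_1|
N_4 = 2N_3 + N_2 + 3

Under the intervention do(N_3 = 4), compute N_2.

4

Under do(N_3=4), the mechanism N_3 = |N_2 - N_1| is discarded; N_3 is fixed at 4.
Since N_2 is not a descendant of the intervened variable, it is unaffected.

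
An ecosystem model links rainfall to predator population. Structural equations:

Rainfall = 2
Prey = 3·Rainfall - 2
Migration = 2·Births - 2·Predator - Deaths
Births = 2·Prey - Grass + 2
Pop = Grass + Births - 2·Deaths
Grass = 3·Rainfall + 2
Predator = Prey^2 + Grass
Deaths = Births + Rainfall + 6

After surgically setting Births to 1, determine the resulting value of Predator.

The intervention breaks the incoming arrows to Births: Births = 2·Prey - Grass + 2 no longer applies, and Births = 1.
Since Predator is not a descendant of the intervened variable, it is unaffected.
Grass = 3·Rainfall + 2  [with Rainfall=2]  = 8
Prey = 3·Rainfall - 2  [with Rainfall=2]  = 4
Predator = Prey^2 + Grass  [with Prey=4, Grass=8]  = 24

24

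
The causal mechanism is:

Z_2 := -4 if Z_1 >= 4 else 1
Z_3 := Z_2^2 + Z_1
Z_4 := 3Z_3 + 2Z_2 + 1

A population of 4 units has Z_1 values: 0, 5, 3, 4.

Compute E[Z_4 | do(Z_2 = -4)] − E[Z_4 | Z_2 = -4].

-4.5

Under do(Z_2=-4), Z_2's equation is replaced by Z_2=-4 for every unit. Per-unit Z_4: 41, 56, 50, 53. Mean = 50.
Conditioning on Z_2=-4 selects the 2 unit(s) with Z_1 ∈ {5, 4}. Their Z_4 values: 56, 53. Mean = 54.5.
Difference = 50 − 54.5 = -4.5.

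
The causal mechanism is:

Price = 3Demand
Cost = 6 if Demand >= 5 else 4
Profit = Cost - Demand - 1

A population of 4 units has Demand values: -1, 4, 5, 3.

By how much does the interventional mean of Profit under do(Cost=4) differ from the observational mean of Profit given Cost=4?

Under do(Cost=4), Cost's equation is replaced by Cost=4 for every unit. Per-unit Profit: 4, -1, -2, 0. Mean = 0.25.
Observing Cost=4 restricts to units where Cost's equation naturally yields 4: Demand ∈ {-1, 4, 3}. In that subpopulation Profit = 4, -1, 0, mean 1.
Difference = 0.25 − 1 = -0.75.

-0.75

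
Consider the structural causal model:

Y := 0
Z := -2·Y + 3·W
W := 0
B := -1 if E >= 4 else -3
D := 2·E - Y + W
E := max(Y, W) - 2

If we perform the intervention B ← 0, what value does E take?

-2

Under do(B=0), the mechanism B := -1 if E >= 4 else -3 is discarded; B is fixed at 0.
Since E is not a descendant of the intervened variable, it is unaffected.
E = max(Y, W) - 2  [with Y=0, W=0]  = -2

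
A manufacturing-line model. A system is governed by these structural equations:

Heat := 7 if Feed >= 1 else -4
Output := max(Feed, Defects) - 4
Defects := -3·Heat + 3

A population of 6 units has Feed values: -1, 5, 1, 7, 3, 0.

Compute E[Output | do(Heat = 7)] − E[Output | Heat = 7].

-1.5

do(Heat=7) breaks Heat's dependence on Feed. With Heat=7 fixed, Output across the units is -5, 1, -3, 3, -1, -4, mean -1.5.
E[Output|Heat=7] averages over only the 4 units with Heat=7 (Feed = 5, 1, 7, 3): Output = 1, -3, 3, -1, mean 0.
Difference = -1.5 − 0 = -1.5.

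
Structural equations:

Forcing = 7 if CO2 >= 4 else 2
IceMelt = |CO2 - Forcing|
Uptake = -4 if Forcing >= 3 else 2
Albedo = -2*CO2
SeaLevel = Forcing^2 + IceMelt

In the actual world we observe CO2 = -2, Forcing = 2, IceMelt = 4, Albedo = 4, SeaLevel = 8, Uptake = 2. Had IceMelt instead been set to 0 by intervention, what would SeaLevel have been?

4

do(IceMelt=0) replaces the equation IceMelt = |CO2 - Forcing| with the constant IceMelt = 0.
Forcing = 7 if CO2 >= 4 else 2  [with CO2=-2]  = 2
SeaLevel = Forcing^2 + IceMelt  [with Forcing=2, IceMelt=0]  = 4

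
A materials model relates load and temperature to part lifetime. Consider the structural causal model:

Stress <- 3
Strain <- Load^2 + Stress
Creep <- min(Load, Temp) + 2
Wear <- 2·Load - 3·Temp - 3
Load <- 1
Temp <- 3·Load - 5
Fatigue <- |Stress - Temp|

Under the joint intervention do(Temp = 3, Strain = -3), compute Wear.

-10

The joint intervention fixes Temp = 3, Strain = -3, removing each variable's own equation.
Wear = 2·Load - 3·Temp - 3  [with Load=1, Temp=3]  = -10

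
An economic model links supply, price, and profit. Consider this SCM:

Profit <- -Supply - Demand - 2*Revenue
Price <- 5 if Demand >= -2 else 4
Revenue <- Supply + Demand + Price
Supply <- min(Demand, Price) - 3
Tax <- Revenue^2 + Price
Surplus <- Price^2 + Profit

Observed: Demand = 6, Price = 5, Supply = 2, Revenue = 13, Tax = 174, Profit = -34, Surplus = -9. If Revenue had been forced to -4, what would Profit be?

0

Under do(Revenue=-4), the mechanism Revenue <- Supply + Demand + Price is discarded; Revenue is fixed at -4.
Price = 5 if Demand >= -2 else 4  [with Demand=6]  = 5
Supply = min(Demand, Price) - 3  [with Demand=6, Price=5]  = 2
Profit = -Supply - Demand - 2*Revenue  [with Supply=2, Demand=6, Revenue=-4]  = 0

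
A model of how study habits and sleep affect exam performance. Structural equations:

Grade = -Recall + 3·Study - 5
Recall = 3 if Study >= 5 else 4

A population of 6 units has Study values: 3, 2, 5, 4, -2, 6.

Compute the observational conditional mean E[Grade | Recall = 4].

-3.75

Conditioning on Recall=4 selects the 4 unit(s) with Study ∈ {3, 2, 4, -2}. Their Grade values: 0, -3, 3, -15. Mean = -3.75.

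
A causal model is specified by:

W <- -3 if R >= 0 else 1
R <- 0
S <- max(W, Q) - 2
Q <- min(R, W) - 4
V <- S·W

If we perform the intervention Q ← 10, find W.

Under do(Q=10), the mechanism Q <- min(R, W) - 4 is discarded; Q is fixed at 10.
Since W is not a descendant of the intervened variable, it is unaffected.
W = -3 if R >= 0 else 1  [with R=0]  = -3

-3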